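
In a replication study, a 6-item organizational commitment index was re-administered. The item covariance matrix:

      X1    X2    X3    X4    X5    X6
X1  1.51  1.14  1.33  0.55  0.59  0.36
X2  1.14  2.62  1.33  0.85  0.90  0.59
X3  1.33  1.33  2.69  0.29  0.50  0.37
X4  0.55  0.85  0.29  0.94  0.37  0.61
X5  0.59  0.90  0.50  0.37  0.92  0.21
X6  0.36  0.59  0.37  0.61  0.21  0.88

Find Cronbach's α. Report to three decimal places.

α = 0.812

Σσ²ᵢ = 1.51 + 2.62 + 2.69 + 0.94 + 0.92 + 0.88 = 9.56
Sum of off-diagonal covariances = 9.99
Var(T) = 9.56 + 2 × 9.99 = 29.54
α = (k/(k−1))·(1 − Σσ²ᵢ/Var(T)) = (6/5)·(1 − 9.56/29.54) = 0.812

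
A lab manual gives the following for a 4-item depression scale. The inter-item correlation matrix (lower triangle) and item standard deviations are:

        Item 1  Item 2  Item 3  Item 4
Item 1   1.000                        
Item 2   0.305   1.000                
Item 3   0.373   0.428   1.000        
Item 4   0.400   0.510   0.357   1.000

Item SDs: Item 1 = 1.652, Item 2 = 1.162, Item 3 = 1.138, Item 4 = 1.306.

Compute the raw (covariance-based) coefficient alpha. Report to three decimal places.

Σσ²ᵢ = 1.652² + 1.162² + 1.138² + 1.306² = 7.0800
Covariances σ_ij = r_ij · s_i · s_j:
  σ(Item 1,Item 2) = 0.305 × 1.652 × 1.162 = 0.5855
  σ(Item 1,Item 3) = 0.373 × 1.652 × 1.138 = 0.7012
  σ(Item 1,Item 4) = 0.400 × 1.652 × 1.306 = 0.8630
  σ(Item 2,Item 3) = 0.428 × 1.162 × 1.138 = 0.5660
  σ(Item 2,Item 4) = 0.510 × 1.162 × 1.306 = 0.7740
  σ(Item 3,Item 4) = 0.357 × 1.138 × 1.306 = 0.5306
σ²_T = Σσ²ᵢ + 2·Σσ_ij = 7.0800 + 2 × 4.0203 = 15.1206
α = (4/3)·(1 − 7.0800/15.1206) = 0.709

α = 0.709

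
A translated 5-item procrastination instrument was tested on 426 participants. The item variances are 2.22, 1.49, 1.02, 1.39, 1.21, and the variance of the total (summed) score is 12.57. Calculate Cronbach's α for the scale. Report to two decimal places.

ΣVar(i) = 2.22 + 1.49 + 1.02 + 1.39 + 1.21 = 7.33
α = (k/(k−1))·(1 − ΣVar(i)/Var(T)) = (5/4)·(1 − 7.33/12.57) = 0.52

Cronbach's α = 0.52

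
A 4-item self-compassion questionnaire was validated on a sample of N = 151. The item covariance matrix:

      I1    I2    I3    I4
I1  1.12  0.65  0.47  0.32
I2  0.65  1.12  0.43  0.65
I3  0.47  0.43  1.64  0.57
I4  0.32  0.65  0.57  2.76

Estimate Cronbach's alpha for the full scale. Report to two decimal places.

sum of item variances = 1.12 + 1.12 + 1.64 + 2.76 = 6.64
Σ_{i<j} σ_ij = 3.09
total variance = 6.64 + 2 × 3.09 = 12.82
α = (k/(k−1))·(1 − sum of item variances/total variance) = (4/3)·(1 − 6.64/12.82) = 0.64

α = 0.64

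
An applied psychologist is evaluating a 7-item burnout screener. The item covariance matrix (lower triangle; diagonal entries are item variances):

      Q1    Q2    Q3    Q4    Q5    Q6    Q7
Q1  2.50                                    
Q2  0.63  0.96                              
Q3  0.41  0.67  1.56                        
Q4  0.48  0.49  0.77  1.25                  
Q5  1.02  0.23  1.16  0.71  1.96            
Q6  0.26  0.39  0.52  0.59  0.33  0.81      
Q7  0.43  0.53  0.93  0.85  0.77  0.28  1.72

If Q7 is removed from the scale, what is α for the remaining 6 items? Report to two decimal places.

Remaining items: Q1, Q2, Q3, Q4, Q5, Q6 (k = 6).
ΣVar(i) = 2.50 + 0.96 + 1.56 + 1.25 + 1.96 + 0.81 = 9.04
σ²_total = 9.04 + 2 × 8.66 = 26.36
α (item deleted) = (6/5)·(1 − 9.04/26.36) = 0.79

α = 0.79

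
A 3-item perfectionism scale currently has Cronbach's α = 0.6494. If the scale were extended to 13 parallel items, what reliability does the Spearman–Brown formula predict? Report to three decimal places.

Length factor m = 13/3 = 4.3333
α' = m·α / (1 + (m−1)·α)
   = 13/3 × 0.6494 / (1 + (13/3 − 1) × 0.6494)
   = 2.8141 / 3.1647 = 0.889

predicted reliability = 0.889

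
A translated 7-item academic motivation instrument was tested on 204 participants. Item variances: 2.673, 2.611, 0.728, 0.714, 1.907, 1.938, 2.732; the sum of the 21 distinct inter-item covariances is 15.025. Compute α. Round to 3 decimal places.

Σσ²ᵢ = 2.673 + 2.611 + 0.728 + 0.714 + 1.907 + 1.938 + 2.732 = 13.303
Sum of distinct covariances = 15.025
Var(T) = Σσ²ᵢ + 2·Σcov = 13.303 + 2 × 15.025 = 43.353
α = (7/6)·(1 − 13.303/43.353) = 0.809

α = 0.809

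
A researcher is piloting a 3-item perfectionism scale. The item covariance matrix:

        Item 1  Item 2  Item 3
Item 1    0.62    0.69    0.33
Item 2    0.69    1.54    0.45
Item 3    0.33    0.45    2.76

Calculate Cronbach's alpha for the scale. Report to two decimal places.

α = 0.56

ΣVar(i) = 0.62 + 1.54 + 2.76 = 4.92
Sum of off-diagonal covariances = 1.47
total variance = 4.92 + 2 × 1.47 = 7.86
α = (k/(k−1))·(1 − ΣVar(i)/total variance) = (3/2)·(1 − 4.92/7.86) = 0.56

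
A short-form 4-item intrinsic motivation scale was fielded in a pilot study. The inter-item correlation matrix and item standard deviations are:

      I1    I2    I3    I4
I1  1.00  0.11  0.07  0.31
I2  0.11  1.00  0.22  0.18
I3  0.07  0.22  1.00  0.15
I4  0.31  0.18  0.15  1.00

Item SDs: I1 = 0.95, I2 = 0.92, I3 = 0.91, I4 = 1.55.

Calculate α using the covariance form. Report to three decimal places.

α = 0.449

Σσ²ᵢ = 0.95² + 0.92² + 0.91² + 1.55² = 4.9795
Covariances σ_ij = r_ij · s_i · s_j:
  σ(I1,I2) = 0.11 × 0.95 × 0.92 = 0.0961
  σ(I1,I3) = 0.07 × 0.95 × 0.91 = 0.0605
  σ(I1,I4) = 0.31 × 0.95 × 1.55 = 0.4565
  σ(I2,I3) = 0.22 × 0.92 × 0.91 = 0.1842
  σ(I2,I4) = 0.18 × 0.92 × 1.55 = 0.2567
  σ(I3,I4) = 0.15 × 0.91 × 1.55 = 0.2116
σ²_T = Σσ²ᵢ + 2·Σσ_ij = 4.9795 + 2 × 1.2656 = 7.5107
α = (4/3)·(1 − 4.9795/7.5107) = 0.449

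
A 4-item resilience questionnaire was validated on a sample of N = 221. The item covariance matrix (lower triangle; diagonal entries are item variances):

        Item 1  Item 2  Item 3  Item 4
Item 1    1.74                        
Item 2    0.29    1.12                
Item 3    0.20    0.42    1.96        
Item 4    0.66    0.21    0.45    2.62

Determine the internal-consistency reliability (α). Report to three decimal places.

sum of item variances = 1.74 + 1.12 + 1.96 + 2.62 = 7.44
Sum of the distinct covariances = 2.23
total variance = 7.44 + 2 × 2.23 = 11.90
α = (k/(k−1))·(1 − sum of item variances/total variance) = (4/3)·(1 − 7.44/11.90) = 0.500

α = 0.500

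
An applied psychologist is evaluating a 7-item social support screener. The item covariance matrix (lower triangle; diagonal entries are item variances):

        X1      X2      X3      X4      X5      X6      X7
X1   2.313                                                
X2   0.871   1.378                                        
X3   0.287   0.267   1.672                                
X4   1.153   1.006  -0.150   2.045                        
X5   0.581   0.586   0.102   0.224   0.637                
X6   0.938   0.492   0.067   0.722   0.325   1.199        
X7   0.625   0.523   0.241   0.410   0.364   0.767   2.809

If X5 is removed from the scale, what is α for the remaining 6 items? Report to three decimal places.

α = 0.708

Remaining items: X1, X2, X3, X4, X6, X7 (k = 6).
Σσᵢ² = 2.313 + 1.378 + 1.672 + 2.045 + 1.199 + 2.809 = 11.416
total variance = 11.416 + 2 × 8.219 = 27.854
α (item deleted) = (6/5)·(1 − 11.416/27.854) = 0.708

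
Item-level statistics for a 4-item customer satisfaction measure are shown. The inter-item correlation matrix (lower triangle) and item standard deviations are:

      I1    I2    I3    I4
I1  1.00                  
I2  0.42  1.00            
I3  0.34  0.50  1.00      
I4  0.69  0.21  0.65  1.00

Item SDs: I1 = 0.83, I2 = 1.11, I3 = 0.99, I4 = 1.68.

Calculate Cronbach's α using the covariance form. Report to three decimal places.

Σσ²ᵢ = 0.83² + 1.11² + 0.99² + 1.68² = 5.7235
Covariances σ_ij = r_ij · s_i · s_j:
  σ(I1,I2) = 0.42 × 0.83 × 1.11 = 0.3869
  σ(I1,I3) = 0.34 × 0.83 × 0.99 = 0.2794
  σ(I1,I4) = 0.69 × 0.83 × 1.68 = 0.9621
  σ(I2,I3) = 0.50 × 1.11 × 0.99 = 0.5494
  σ(I2,I4) = 0.21 × 1.11 × 1.68 = 0.3916
  σ(I3,I4) = 0.65 × 0.99 × 1.68 = 1.0811
σ²_T = Σσ²ᵢ + 2·Σσ_ij = 5.7235 + 2 × 3.6505 = 13.0245
α = (4/3)·(1 − 5.7235/13.0245) = 0.747

Cronbach's α = 0.747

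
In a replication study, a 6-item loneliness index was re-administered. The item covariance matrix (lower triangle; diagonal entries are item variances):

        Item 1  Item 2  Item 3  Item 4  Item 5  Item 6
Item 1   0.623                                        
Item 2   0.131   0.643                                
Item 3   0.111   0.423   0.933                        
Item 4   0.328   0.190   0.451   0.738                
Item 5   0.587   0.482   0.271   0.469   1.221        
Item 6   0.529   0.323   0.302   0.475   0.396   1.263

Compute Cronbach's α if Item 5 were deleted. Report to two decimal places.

α = 0.76

Remaining items: Item 1, Item 2, Item 3, Item 4, Item 6 (k = 5).
ΣVar(i) = 0.623 + 0.643 + 0.933 + 0.738 + 1.263 = 4.200
σ²_total = 4.200 + 2 × 3.263 = 10.726
α (item deleted) = (5/4)·(1 − 4.200/10.726) = 0.76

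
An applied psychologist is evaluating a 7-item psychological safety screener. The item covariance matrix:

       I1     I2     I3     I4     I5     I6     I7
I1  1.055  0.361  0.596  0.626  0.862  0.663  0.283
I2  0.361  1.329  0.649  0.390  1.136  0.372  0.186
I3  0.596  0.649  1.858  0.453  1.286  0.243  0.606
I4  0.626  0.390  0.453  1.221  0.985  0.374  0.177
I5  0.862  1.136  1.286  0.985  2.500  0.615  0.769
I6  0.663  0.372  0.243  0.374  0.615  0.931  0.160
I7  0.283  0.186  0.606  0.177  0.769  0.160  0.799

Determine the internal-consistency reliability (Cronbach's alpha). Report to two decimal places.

Cronbach's alpha = 0.83

sum of item variances = 1.055 + 1.329 + 1.858 + 1.221 + 2.500 + 0.931 + 0.799 = 9.693
Sum of the distinct covariances = 11.792
σ²_total = 9.693 + 2 × 11.792 = 33.277
α = (k/(k−1))·(1 − sum of item variances/σ²_total) = (7/6)·(1 − 9.693/33.277) = 0.83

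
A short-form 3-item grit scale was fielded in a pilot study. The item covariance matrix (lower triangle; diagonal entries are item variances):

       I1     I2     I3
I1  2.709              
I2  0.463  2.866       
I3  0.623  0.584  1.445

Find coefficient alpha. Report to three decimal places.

coefficient alpha = 0.484

ΣVar(i) = 2.709 + 2.866 + 1.445 = 7.020
Sum of off-diagonal covariances = 1.670
Var(T) = 7.020 + 2 × 1.670 = 10.360
α = (k/(k−1))·(1 − ΣVar(i)/Var(T)) = (3/2)·(1 − 7.020/10.360) = 0.484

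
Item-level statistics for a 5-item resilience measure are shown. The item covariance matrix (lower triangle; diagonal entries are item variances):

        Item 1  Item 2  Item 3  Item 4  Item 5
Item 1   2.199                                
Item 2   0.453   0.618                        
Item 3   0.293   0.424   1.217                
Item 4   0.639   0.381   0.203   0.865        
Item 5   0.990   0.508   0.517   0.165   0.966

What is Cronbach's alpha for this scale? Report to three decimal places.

Cronbach's alpha = 0.762

sum of item variances = 2.199 + 0.618 + 1.217 + 0.865 + 0.966 = 5.865
Sum of the distinct covariances = 4.573
total variance = 5.865 + 2 × 4.573 = 15.011
α = (k/(k−1))·(1 − sum of item variances/total variance) = (5/4)·(1 − 5.865/15.011) = 0.762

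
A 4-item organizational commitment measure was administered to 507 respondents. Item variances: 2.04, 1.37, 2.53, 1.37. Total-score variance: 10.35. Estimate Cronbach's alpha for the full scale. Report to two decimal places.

Σσ²ᵢ = 2.04 + 1.37 + 2.53 + 1.37 = 7.31
α = (k/(k−1))·(1 − Σσ²ᵢ/σ²_T) = (4/3)·(1 − 7.31/10.35) = 0.39

Cronbach's alpha = 0.39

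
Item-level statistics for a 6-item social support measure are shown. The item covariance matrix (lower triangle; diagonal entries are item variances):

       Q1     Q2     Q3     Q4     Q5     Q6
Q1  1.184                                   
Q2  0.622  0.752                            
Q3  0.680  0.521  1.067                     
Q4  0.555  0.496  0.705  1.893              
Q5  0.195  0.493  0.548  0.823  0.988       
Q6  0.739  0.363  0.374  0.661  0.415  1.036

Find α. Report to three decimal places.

Σσ²ᵢ = 1.184 + 0.752 + 1.067 + 1.893 + 0.988 + 1.036 = 6.920
Sum of off-diagonal covariances = 8.190
σ²_T = 6.920 + 2 × 8.190 = 23.300
α = (k/(k−1))·(1 − Σσ²ᵢ/σ²_T) = (6/5)·(1 − 6.920/23.300) = 0.844

α = 0.844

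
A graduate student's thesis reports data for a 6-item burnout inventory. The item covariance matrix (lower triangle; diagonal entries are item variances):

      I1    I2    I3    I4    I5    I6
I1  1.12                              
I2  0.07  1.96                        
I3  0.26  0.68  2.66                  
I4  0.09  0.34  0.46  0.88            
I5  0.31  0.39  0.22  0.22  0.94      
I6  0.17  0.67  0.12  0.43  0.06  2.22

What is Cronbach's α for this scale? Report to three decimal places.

Cronbach's α = 0.574

sum of item variances = 1.12 + 1.96 + 2.66 + 0.88 + 0.94 + 2.22 = 9.78
Sum of off-diagonal covariances = 4.49
σ²_total = 9.78 + 2 × 4.49 = 18.76
α = (k/(k−1))·(1 − sum of item variances/σ²_total) = (6/5)·(1 − 9.78/18.76) = 0.574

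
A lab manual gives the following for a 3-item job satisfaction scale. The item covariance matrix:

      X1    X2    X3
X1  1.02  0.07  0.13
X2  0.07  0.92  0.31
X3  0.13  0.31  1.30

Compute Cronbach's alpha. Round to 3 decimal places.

Cronbach's alpha = 0.359

ΣVar(i) = 1.02 + 0.92 + 1.30 = 3.24
Sum of off-diagonal covariances = 0.51
σ²_T = 3.24 + 2 × 0.51 = 4.26
α = (k/(k−1))·(1 − ΣVar(i)/σ²_T) = (3/2)·(1 − 3.24/4.26) = 0.359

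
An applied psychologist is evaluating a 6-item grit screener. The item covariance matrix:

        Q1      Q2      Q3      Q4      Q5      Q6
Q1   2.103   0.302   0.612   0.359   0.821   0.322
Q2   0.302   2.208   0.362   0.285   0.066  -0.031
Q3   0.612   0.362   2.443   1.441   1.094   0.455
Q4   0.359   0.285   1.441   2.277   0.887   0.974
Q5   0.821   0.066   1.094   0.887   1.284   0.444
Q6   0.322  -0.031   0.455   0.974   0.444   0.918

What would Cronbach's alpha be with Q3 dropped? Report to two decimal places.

Cronbach's alpha = 0.63

Remaining items: Q1, Q2, Q4, Q5, Q6 (k = 5).
ΣVar(i) = 2.103 + 2.208 + 2.277 + 1.284 + 0.918 = 8.790
Var(T) = 8.790 + 2 × 4.429 = 17.648
α (item deleted) = (5/4)·(1 − 8.790/17.648) = 0.63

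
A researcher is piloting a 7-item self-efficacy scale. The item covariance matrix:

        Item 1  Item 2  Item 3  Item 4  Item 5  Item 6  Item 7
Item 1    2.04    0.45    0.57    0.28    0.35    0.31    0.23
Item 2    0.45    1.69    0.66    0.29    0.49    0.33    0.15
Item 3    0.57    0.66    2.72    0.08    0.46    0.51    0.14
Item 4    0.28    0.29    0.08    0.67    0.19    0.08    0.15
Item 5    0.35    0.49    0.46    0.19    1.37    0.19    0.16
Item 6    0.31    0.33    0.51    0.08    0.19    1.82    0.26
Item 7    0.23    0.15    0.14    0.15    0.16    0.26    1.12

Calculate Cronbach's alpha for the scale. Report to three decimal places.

Cronbach's alpha = 0.613

sum of item variances = 2.04 + 1.69 + 2.72 + 0.67 + 1.37 + 1.82 + 1.12 = 11.43
Σ_{i<j} σ_ij = 6.33
σ²_T = 11.43 + 2 × 6.33 = 24.09
α = (k/(k−1))·(1 − sum of item variances/σ²_T) = (7/6)·(1 − 11.43/24.09) = 0.613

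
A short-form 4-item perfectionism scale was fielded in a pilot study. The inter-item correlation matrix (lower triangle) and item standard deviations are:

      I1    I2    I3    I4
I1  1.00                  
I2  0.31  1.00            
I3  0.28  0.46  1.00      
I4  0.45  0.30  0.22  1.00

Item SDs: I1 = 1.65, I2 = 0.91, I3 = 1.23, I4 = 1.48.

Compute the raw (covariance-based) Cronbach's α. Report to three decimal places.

Σσ²ᵢ = 1.65² + 0.91² + 1.23² + 1.48² = 7.2539
Covariances σ_ij = r_ij · s_i · s_j:
  σ(I1,I2) = 0.31 × 1.65 × 0.91 = 0.4655
  σ(I1,I3) = 0.28 × 1.65 × 1.23 = 0.5683
  σ(I1,I4) = 0.45 × 1.65 × 1.48 = 1.0989
  σ(I2,I3) = 0.46 × 0.91 × 1.23 = 0.5149
  σ(I2,I4) = 0.30 × 0.91 × 1.48 = 0.4040
  σ(I3,I4) = 0.22 × 1.23 × 1.48 = 0.4005
σ²_T = Σσ²ᵢ + 2·Σσ_ij = 7.2539 + 2 × 3.4521 = 14.1581
α = (4/3)·(1 − 7.2539/14.1581) = 0.650

Cronbach's α = 0.650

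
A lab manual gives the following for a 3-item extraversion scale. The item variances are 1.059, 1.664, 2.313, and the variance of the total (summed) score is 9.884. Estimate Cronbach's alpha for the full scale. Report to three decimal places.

α = 0.736

ΣVar(i) = 1.059 + 1.664 + 2.313 = 5.036
α = (k/(k−1))·(1 − ΣVar(i)/σ²_T) = (3/2)·(1 − 5.036/9.884) = 0.736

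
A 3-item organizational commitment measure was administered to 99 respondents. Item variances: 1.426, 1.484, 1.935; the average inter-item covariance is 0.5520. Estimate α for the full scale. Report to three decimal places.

Σσ²ᵢ = 1.426 + 1.484 + 1.935 = 4.845
Sum of the 3 distinct covariances = 3 × 0.5520 = 1.6560
σ²_T = Σσ²ᵢ + 2·Σcov = 4.845 + 2 × 1.6560 = 8.1570
α = (3/2)·(1 − 4.845/8.1570) = 0.609

α = 0.609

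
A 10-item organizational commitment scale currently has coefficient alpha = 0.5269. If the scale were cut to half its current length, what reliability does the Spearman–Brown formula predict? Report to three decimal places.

predicted reliability = 0.358

Length factor m = 1/2
α' = m·α / (1 − (1−m)·α)
   = 1/2 × 0.5269 / (1 − (1 − 1/2) × 0.5269)
   = 0.2635 / 0.7366 = 0.358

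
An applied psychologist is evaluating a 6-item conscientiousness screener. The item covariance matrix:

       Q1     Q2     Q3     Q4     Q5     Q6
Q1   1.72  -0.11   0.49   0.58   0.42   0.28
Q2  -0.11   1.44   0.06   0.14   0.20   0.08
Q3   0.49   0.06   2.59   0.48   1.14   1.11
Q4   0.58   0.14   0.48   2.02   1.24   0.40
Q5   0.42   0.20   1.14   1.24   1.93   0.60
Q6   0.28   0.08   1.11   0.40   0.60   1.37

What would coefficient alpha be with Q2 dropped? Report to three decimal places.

coefficient alpha = 0.729

Remaining items: Q1, Q3, Q4, Q5, Q6 (k = 5).
Σσᵢ² = 1.72 + 2.59 + 2.02 + 1.93 + 1.37 = 9.63
σ²_total = 9.63 + 2 × 6.74 = 23.11
α (item deleted) = (5/4)·(1 − 9.63/23.11) = 0.729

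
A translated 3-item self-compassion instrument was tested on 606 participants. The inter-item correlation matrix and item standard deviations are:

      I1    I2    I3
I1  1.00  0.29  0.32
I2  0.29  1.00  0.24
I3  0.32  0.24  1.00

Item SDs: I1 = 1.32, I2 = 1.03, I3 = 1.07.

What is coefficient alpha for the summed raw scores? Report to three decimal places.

Σσ²ᵢ = 1.32² + 1.03² + 1.07² = 3.9482
Covariances σ_ij = r_ij · s_i · s_j:
  σ(I1,I2) = 0.29 × 1.32 × 1.03 = 0.3943
  σ(I1,I3) = 0.32 × 1.32 × 1.07 = 0.4520
  σ(I2,I3) = 0.24 × 1.03 × 1.07 = 0.2645
σ²_T = Σσ²ᵢ + 2·Σσ_ij = 3.9482 + 2 × 1.1108 = 6.1698
α = (3/2)·(1 − 3.9482/6.1698) = 0.540

α = 0.540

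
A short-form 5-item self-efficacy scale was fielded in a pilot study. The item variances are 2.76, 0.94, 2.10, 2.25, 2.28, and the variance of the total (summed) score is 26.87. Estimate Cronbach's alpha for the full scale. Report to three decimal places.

Σσ²ᵢ = 2.76 + 0.94 + 2.10 + 2.25 + 2.28 = 10.33
α = (k/(k−1))·(1 − Σσ²ᵢ/total variance) = (5/4)·(1 − 10.33/26.87) = 0.769

α = 0.769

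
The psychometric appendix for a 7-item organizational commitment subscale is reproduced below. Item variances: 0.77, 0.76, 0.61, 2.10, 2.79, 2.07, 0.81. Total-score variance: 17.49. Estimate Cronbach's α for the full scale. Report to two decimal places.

Σσᵢ² = 0.77 + 0.76 + 0.61 + 2.10 + 2.79 + 2.07 + 0.81 = 9.91
α = (k/(k−1))·(1 − Σσᵢ²/σ²_total) = (7/6)·(1 − 9.91/17.49) = 0.51

Cronbach's α = 0.51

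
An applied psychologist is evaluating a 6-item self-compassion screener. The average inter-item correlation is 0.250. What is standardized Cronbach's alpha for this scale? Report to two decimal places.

α = 0.67

Standardized α = k·r̄ / (1 + (k−1)·r̄) = 6 × 0.250 / (1 + 5 × 0.250)
  = 1.5000 / 2.2500 = 0.67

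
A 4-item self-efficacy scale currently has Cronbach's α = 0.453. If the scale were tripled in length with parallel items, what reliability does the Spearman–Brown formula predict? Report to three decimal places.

predicted reliability = 0.713

Length factor m = 3
α' = m·α / (1 + (m−1)·α)
   = 3 × 0.453 / (1 + (3 − 1) × 0.453)
   = 1.3590 / 1.9060 = 0.713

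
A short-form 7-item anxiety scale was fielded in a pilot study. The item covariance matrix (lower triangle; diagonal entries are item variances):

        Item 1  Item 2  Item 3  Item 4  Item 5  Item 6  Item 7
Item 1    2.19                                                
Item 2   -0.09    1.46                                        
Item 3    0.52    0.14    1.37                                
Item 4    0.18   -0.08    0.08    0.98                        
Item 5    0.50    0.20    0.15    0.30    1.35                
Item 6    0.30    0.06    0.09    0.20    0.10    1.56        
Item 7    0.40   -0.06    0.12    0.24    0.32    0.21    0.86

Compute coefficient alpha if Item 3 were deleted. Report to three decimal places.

α = 0.478

Remaining items: Item 1, Item 2, Item 4, Item 5, Item 6, Item 7 (k = 6).
Σσ²ᵢ = 2.19 + 1.46 + 0.98 + 1.35 + 1.56 + 0.86 = 8.40
Var(T) = 8.40 + 2 × 2.78 = 13.96
α (item deleted) = (6/5)·(1 − 8.40/13.96) = 0.478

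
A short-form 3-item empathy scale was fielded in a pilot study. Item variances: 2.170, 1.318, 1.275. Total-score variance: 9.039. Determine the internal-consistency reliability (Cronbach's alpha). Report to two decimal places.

Cronbach's alpha = 0.71

sum of item variances = 2.170 + 1.318 + 1.275 = 4.763
α = (k/(k−1))·(1 − sum of item variances/σ²_T) = (3/2)·(1 − 4.763/9.039) = 0.71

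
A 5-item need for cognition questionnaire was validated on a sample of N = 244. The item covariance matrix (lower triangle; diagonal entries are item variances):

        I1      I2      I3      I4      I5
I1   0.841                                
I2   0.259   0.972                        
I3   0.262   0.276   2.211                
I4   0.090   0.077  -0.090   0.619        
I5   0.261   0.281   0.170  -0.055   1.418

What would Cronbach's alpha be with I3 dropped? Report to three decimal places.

Remaining items: I1, I2, I4, I5 (k = 4).
ΣVar(i) = 0.841 + 0.972 + 0.619 + 1.418 = 3.850
Var(T) = 3.850 + 2 × 0.913 = 5.676
α (item deleted) = (4/3)·(1 − 3.850/5.676) = 0.429

α = 0.429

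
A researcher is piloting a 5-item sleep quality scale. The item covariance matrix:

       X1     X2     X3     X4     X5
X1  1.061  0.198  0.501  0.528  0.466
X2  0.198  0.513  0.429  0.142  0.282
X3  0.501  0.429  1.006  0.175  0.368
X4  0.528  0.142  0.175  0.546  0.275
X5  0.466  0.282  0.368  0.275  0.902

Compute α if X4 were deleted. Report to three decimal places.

Remaining items: X1, X2, X3, X5 (k = 4).
ΣVar(i) = 1.061 + 0.513 + 1.006 + 0.902 = 3.482
σ²_total = 3.482 + 2 × 2.244 = 7.970
α (item deleted) = (4/3)·(1 − 3.482/7.970) = 0.751

α = 0.751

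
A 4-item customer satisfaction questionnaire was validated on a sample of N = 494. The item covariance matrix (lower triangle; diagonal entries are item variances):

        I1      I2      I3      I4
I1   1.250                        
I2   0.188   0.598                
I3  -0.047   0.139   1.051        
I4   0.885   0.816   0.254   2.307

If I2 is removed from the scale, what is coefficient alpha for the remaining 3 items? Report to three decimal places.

Remaining items: I1, I3, I4 (k = 3).
sum of item variances = 1.250 + 1.051 + 2.307 = 4.608
total variance = 4.608 + 2 × 1.092 = 6.792
α (item deleted) = (3/2)·(1 − 4.608/6.792) = 0.482

α = 0.482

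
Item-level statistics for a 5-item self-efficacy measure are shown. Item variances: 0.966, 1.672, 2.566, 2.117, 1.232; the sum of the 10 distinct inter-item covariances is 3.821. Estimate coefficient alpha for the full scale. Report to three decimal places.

sum of item variances = 0.966 + 1.672 + 2.566 + 2.117 + 1.232 = 8.553
Sum of distinct covariances = 3.821
Var(T) = sum of item variances + 2·Σcov = 8.553 + 2 × 3.821 = 16.195
α = (5/4)·(1 − 8.553/16.195) = 0.590

α = 0.590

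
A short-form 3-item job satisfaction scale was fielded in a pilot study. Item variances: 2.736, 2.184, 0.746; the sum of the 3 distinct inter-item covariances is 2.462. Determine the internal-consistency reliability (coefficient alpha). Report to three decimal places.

coefficient alpha = 0.697

ΣVar(i) = 2.736 + 2.184 + 0.746 = 5.666
Sum of distinct covariances = 2.462
total variance = ΣVar(i) + 2·Σcov = 5.666 + 2 × 2.462 = 10.590
α = (3/2)·(1 − 5.666/10.590) = 0.697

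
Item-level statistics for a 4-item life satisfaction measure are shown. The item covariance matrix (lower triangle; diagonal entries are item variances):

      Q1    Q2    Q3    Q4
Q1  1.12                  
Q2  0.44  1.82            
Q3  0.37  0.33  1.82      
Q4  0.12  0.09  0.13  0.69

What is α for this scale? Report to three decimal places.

α = 0.469

sum of item variances = 1.12 + 1.82 + 1.82 + 0.69 = 5.45
Σ_{i<j} σ_ij = 1.48
σ²_T = 5.45 + 2 × 1.48 = 8.41
α = (k/(k−1))·(1 − sum of item variances/σ²_T) = (4/3)·(1 − 5.45/8.41) = 0.469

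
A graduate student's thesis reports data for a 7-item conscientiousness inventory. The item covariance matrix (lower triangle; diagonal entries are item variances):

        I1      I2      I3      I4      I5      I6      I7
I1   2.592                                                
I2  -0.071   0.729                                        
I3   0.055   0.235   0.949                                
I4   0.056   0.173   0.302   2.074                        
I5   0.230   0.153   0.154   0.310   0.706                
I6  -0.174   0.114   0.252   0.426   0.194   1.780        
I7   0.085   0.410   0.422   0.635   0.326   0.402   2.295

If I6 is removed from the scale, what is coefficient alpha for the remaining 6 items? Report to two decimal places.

coefficient alpha = 0.51

Remaining items: I1, I2, I3, I4, I5, I7 (k = 6).
Σσᵢ² = 2.592 + 0.729 + 0.949 + 2.074 + 0.706 + 2.295 = 9.345
total variance = 9.345 + 2 × 3.475 = 16.295
α (item deleted) = (6/5)·(1 − 9.345/16.295) = 0.51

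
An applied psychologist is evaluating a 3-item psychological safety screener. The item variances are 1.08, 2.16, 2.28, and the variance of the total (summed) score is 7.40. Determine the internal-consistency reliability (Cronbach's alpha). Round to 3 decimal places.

ΣVar(i) = 1.08 + 2.16 + 2.28 = 5.52
α = (k/(k−1))·(1 − ΣVar(i)/σ²_T) = (3/2)·(1 − 5.52/7.40) = 0.381

Cronbach's alpha = 0.381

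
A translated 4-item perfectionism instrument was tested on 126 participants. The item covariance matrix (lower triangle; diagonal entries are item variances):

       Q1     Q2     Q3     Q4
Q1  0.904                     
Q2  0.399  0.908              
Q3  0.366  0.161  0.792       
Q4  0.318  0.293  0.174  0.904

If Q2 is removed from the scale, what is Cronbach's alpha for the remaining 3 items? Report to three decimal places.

Cronbach's alpha = 0.596

Remaining items: Q1, Q3, Q4 (k = 3).
Σσ²ᵢ = 0.904 + 0.792 + 0.904 = 2.600
σ²_total = 2.600 + 2 × 0.858 = 4.316
α (item deleted) = (3/2)·(1 − 2.600/4.316) = 0.596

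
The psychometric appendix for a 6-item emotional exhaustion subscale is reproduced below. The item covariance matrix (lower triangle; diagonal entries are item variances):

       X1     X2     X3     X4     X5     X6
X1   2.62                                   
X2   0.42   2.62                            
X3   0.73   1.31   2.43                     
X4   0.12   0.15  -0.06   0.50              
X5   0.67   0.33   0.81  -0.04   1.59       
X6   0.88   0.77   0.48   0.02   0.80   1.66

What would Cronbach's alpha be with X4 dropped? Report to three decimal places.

Cronbach's alpha = 0.711

Remaining items: X1, X2, X3, X5, X6 (k = 5).
sum of item variances = 2.62 + 2.62 + 2.43 + 1.59 + 1.66 = 10.92
total variance = 10.92 + 2 × 7.20 = 25.32
α (item deleted) = (5/4)·(1 − 10.92/25.32) = 0.711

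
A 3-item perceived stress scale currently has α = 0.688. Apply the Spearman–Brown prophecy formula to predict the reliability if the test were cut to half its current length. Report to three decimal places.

predicted reliability = 0.524

Length factor m = 1/2
α' = m·α / (1 − (1−m)·α)
   = 1/2 × 0.688 / (1 − (1 − 1/2) × 0.688)
   = 0.3440 / 0.6560 = 0.524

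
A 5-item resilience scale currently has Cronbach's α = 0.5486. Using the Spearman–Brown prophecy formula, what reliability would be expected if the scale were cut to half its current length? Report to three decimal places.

Length factor m = 1/2
α' = m·α / (1 − (1−m)·α)
   = 1/2 × 0.5486 / (1 − (1 − 1/2) × 0.5486)
   = 0.2743 / 0.7257 = 0.378

predicted reliability = 0.378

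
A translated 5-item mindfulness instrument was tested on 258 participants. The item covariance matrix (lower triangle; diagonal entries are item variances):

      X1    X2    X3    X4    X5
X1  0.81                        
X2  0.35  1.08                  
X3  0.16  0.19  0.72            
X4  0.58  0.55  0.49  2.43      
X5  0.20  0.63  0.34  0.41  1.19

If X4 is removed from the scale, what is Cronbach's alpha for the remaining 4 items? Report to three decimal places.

Cronbach's alpha = 0.661

Remaining items: X1, X2, X3, X5 (k = 4).
ΣVar(i) = 0.81 + 1.08 + 0.72 + 1.19 = 3.80
Var(T) = 3.80 + 2 × 1.87 = 7.54
α (item deleted) = (4/3)·(1 − 3.80/7.54) = 0.661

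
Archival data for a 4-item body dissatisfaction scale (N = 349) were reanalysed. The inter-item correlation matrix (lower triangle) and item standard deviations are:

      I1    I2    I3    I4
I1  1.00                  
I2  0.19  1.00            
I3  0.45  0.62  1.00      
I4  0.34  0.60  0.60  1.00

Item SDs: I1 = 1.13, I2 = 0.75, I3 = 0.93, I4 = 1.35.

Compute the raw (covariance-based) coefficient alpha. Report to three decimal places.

Σσ²ᵢ = 1.13² + 0.75² + 0.93² + 1.35² = 4.5268
Covariances σ_ij = r_ij · s_i · s_j:
  σ(I1,I2) = 0.19 × 1.13 × 0.75 = 0.1610
  σ(I1,I3) = 0.45 × 1.13 × 0.93 = 0.4729
  σ(I1,I4) = 0.34 × 1.13 × 1.35 = 0.5187
  σ(I2,I3) = 0.62 × 0.75 × 0.93 = 0.4325
  σ(I2,I4) = 0.60 × 0.75 × 1.35 = 0.6075
  σ(I3,I4) = 0.60 × 0.93 × 1.35 = 0.7533
σ²_T = Σσ²ᵢ + 2·Σσ_ij = 4.5268 + 2 × 2.9459 = 10.4186
α = (4/3)·(1 − 4.5268/10.4186) = 0.754

α = 0.754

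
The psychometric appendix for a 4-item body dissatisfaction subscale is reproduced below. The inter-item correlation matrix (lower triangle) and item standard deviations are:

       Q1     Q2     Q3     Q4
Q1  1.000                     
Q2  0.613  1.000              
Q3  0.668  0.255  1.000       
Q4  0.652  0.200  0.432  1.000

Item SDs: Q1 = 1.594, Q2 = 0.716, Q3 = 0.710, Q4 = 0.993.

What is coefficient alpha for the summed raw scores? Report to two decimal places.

coefficient alpha = 0.77

Σσ²ᵢ = 1.594² + 0.716² + 0.710² + 0.993² = 4.5436
Covariances σ_ij = r_ij · s_i · s_j:
  σ(Q1,Q2) = 0.613 × 1.594 × 0.716 = 0.6996
  σ(Q1,Q3) = 0.668 × 1.594 × 0.710 = 0.7560
  σ(Q1,Q4) = 0.652 × 1.594 × 0.993 = 1.0320
  σ(Q2,Q3) = 0.255 × 0.716 × 0.710 = 0.1296
  σ(Q2,Q4) = 0.200 × 0.716 × 0.993 = 0.1422
  σ(Q3,Q4) = 0.432 × 0.710 × 0.993 = 0.3046
σ²_T = Σσ²ᵢ + 2·Σσ_ij = 4.5436 + 2 × 3.0640 = 10.6716
α = (4/3)·(1 − 4.5436/10.6716) = 0.77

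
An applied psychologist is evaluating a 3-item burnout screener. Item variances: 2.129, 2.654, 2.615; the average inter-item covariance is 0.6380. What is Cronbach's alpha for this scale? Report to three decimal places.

α = 0.511

Σσᵢ² = 2.129 + 2.654 + 2.615 = 7.398
Sum of the 3 distinct covariances = 3 × 0.6380 = 1.9140
σ²_T = Σσᵢ² + 2·Σcov = 7.398 + 2 × 1.9140 = 11.2260
α = (3/2)·(1 − 7.398/11.2260) = 0.511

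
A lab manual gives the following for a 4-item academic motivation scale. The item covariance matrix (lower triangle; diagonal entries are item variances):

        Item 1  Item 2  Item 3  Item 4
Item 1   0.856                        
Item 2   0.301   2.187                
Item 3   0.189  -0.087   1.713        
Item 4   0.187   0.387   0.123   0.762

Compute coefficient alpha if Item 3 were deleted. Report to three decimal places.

Remaining items: Item 1, Item 2, Item 4 (k = 3).
ΣVar(i) = 0.856 + 2.187 + 0.762 = 3.805
total variance = 3.805 + 2 × 0.875 = 5.555
α (item deleted) = (3/2)·(1 − 3.805/5.555) = 0.473

α = 0.473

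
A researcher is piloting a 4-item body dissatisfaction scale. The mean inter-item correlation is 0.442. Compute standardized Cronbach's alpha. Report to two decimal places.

standardized Cronbach's alpha = 0.76

Standardized α = k·r̄ / (1 + (k−1)·r̄) = 4 × 0.442 / (1 + 3 × 0.442)
  = 1.7680 / 2.3260 = 0.76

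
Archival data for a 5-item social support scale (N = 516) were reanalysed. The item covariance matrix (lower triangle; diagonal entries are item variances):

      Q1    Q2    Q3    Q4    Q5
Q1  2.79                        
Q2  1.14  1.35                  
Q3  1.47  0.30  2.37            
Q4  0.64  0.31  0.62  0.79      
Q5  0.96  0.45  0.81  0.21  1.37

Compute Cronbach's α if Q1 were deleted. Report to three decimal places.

Cronbach's α = 0.638

Remaining items: Q2, Q3, Q4, Q5 (k = 4).
Σσ²ᵢ = 1.35 + 2.37 + 0.79 + 1.37 = 5.88
σ²_T = 5.88 + 2 × 2.70 = 11.28
α (item deleted) = (4/3)·(1 − 5.88/11.28) = 0.638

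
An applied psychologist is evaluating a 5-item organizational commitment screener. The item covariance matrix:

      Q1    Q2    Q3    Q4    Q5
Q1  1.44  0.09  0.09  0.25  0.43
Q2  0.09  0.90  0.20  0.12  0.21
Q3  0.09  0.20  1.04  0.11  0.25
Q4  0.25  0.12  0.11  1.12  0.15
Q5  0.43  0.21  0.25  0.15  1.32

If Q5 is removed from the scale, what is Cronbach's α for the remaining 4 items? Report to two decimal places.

Remaining items: Q1, Q2, Q3, Q4 (k = 4).
Σσ²ᵢ = 1.44 + 0.90 + 1.04 + 1.12 = 4.50
Var(T) = 4.50 + 2 × 0.86 = 6.22
α (item deleted) = (4/3)·(1 − 4.50/6.22) = 0.37

α = 0.37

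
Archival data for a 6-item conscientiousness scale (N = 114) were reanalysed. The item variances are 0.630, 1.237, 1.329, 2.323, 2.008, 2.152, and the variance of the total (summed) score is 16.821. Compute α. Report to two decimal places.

α = 0.51

sum of item variances = 0.630 + 1.237 + 1.329 + 2.323 + 2.008 + 2.152 = 9.679
α = (k/(k−1))·(1 − sum of item variances/σ²_T) = (6/5)·(1 − 9.679/16.821) = 0.51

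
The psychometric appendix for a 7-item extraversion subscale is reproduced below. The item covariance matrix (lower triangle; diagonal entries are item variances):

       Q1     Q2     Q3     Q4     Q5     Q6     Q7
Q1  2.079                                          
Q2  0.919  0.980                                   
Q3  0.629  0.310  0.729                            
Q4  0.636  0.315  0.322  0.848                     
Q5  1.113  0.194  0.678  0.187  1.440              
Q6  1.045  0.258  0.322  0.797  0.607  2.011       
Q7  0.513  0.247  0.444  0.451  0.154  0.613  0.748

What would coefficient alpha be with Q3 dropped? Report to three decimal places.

coefficient alpha = 0.798

Remaining items: Q1, Q2, Q4, Q5, Q6, Q7 (k = 6).
Σσ²ᵢ = 2.079 + 0.980 + 0.848 + 1.440 + 2.011 + 0.748 = 8.106
total variance = 8.106 + 2 × 8.049 = 24.204
α (item deleted) = (6/5)·(1 − 8.106/24.204) = 0.798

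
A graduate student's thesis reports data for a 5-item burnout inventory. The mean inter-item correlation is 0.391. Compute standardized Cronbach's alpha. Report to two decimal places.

Standardized α = k·r̄ / (1 + (k−1)·r̄) = 5 × 0.391 / (1 + 4 × 0.391)
  = 1.9550 / 2.5640 = 0.76

standardized Cronbach's alpha = 0.76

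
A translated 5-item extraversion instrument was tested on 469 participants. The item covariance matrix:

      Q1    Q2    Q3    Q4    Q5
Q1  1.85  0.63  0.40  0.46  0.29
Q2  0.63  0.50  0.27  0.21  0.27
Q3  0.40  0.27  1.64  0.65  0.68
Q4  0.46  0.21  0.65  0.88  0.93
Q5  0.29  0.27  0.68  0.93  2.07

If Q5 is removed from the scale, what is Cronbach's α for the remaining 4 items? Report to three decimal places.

α = 0.691

Remaining items: Q1, Q2, Q3, Q4 (k = 4).
ΣVar(i) = 1.85 + 0.50 + 1.64 + 0.88 = 4.87
Var(T) = 4.87 + 2 × 2.62 = 10.11
α (item deleted) = (4/3)·(1 − 4.87/10.11) = 0.691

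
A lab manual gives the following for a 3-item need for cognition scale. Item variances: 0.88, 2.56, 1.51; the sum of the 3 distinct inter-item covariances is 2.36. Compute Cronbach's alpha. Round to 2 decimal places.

α = 0.73

Σσᵢ² = 0.88 + 2.56 + 1.51 = 4.95
Sum of distinct covariances = 2.36
σ²_total = Σσᵢ² + 2·Σcov = 4.95 + 2 × 2.36 = 9.67
α = (3/2)·(1 − 4.95/9.67) = 0.73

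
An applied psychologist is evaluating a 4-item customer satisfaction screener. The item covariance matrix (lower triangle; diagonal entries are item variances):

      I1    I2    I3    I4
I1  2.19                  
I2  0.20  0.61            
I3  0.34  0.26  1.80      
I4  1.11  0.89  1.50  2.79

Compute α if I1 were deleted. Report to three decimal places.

α = 0.757

Remaining items: I2, I3, I4 (k = 3).
sum of item variances = 0.61 + 1.80 + 2.79 = 5.20
σ²_total = 5.20 + 2 × 2.65 = 10.50
α (item deleted) = (3/2)·(1 − 5.20/10.50) = 0.757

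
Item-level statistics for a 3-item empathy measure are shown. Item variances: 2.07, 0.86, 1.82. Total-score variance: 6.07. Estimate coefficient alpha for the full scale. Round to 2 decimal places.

α = 0.33

ΣVar(i) = 2.07 + 0.86 + 1.82 = 4.75
α = (k/(k−1))·(1 − ΣVar(i)/Var(T)) = (3/2)·(1 − 4.75/6.07) = 0.33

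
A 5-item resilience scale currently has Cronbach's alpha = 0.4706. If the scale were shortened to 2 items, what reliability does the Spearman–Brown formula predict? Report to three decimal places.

Length factor m = 2/5 = 0.4000
α' = m·α / (1 − (1−m)·α)
   = 2/5 × 0.4706 / (1 − (1 − 2/5) × 0.4706)
   = 0.1882 / 0.7176 = 0.262

predicted reliability = 0.262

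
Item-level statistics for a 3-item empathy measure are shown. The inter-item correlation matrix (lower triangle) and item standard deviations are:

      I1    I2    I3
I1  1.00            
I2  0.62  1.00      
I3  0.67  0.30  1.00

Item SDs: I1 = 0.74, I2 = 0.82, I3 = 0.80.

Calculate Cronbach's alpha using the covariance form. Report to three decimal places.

Cronbach's alpha = 0.766

Σσ²ᵢ = 0.74² + 0.82² + 0.80² = 1.8600
Covariances σ_ij = r_ij · s_i · s_j:
  σ(I1,I2) = 0.62 × 0.74 × 0.82 = 0.3762
  σ(I1,I3) = 0.67 × 0.74 × 0.80 = 0.3966
  σ(I2,I3) = 0.30 × 0.82 × 0.80 = 0.1968
σ²_T = Σσ²ᵢ + 2·Σσ_ij = 1.8600 + 2 × 0.9696 = 3.7992
α = (3/2)·(1 − 1.8600/3.7992) = 0.766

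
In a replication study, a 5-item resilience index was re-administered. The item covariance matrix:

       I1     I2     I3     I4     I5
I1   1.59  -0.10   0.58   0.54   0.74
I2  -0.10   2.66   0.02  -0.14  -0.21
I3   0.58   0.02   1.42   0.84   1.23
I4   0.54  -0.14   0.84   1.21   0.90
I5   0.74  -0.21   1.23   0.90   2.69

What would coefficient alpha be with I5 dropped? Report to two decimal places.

coefficient alpha = 0.45

Remaining items: I1, I2, I3, I4 (k = 4).
Σσᵢ² = 1.59 + 2.66 + 1.42 + 1.21 = 6.88
Var(T) = 6.88 + 2 × 1.74 = 10.36
α (item deleted) = (4/3)·(1 − 6.88/10.36) = 0.45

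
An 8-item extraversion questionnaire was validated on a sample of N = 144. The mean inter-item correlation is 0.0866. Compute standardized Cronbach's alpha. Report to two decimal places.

Standardized α = k·r̄ / (1 + (k−1)·r̄) = 8 × 0.0866 / (1 + 7 × 0.0866)
  = 0.6928 / 1.6062 = 0.43

α = 0.43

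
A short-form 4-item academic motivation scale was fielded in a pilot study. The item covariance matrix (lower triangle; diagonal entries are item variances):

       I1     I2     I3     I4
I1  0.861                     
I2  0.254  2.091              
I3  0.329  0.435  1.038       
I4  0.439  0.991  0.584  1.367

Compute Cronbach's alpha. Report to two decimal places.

Cronbach's alpha = 0.71

Σσᵢ² = 0.861 + 2.091 + 1.038 + 1.367 = 5.357
Sum of the distinct covariances = 3.032
total variance = 5.357 + 2 × 3.032 = 11.421
α = (k/(k−1))·(1 − Σσᵢ²/total variance) = (4/3)·(1 − 5.357/11.421) = 0.71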